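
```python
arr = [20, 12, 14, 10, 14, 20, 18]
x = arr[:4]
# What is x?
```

arr has length 7. The slice arr[:4] selects indices [0, 1, 2, 3] (0->20, 1->12, 2->14, 3->10), giving [20, 12, 14, 10].

[20, 12, 14, 10]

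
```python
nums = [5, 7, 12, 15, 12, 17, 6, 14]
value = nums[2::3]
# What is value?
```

nums has length 8. The slice nums[2::3] selects indices [2, 5] (2->12, 5->17), giving [12, 17].

[12, 17]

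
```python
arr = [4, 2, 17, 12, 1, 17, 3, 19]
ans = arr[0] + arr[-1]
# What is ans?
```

arr has length 8. arr[0] = 4.
arr has length 8. Negative index -1 maps to positive index 8 + (-1) = 7. arr[7] = 19.
Sum: 4 + 19 = 23.

23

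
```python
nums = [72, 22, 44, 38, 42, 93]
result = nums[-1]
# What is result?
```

nums has length 6. Negative index -1 maps to positive index 6 + (-1) = 5. nums[5] = 93.

93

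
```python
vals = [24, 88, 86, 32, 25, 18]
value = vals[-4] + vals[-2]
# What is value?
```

vals has length 6. Negative index -4 maps to positive index 6 + (-4) = 2. vals[2] = 86.
vals has length 6. Negative index -2 maps to positive index 6 + (-2) = 4. vals[4] = 25.
Sum: 86 + 25 = 111.

111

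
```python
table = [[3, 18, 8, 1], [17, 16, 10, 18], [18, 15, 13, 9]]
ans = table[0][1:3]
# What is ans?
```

table[0] = [3, 18, 8, 1]. table[0] has length 4. The slice table[0][1:3] selects indices [1, 2] (1->18, 2->8), giving [18, 8].

[18, 8]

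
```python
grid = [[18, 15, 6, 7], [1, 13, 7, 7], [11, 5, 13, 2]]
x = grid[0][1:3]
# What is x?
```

grid[0] = [18, 15, 6, 7]. grid[0] has length 4. The slice grid[0][1:3] selects indices [1, 2] (1->15, 2->6), giving [15, 6].

[15, 6]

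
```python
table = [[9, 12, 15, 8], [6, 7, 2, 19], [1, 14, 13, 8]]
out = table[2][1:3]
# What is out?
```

table[2] = [1, 14, 13, 8]. table[2] has length 4. The slice table[2][1:3] selects indices [1, 2] (1->14, 2->13), giving [14, 13].

[14, 13]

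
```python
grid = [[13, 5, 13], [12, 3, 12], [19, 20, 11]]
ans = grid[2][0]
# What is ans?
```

grid[2] = [19, 20, 11]. Taking column 0 of that row yields 19.

19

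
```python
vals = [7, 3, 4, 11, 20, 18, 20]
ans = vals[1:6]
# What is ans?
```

vals has length 7. The slice vals[1:6] selects indices [1, 2, 3, 4, 5] (1->3, 2->4, 3->11, 4->20, 5->18), giving [3, 4, 11, 20, 18].

[3, 4, 11, 20, 18]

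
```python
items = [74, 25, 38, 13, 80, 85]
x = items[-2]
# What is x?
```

items has length 6. Negative index -2 maps to positive index 6 + (-2) = 4. items[4] = 80.

80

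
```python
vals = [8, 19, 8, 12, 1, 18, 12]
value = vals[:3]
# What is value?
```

vals has length 7. The slice vals[:3] selects indices [0, 1, 2] (0->8, 1->19, 2->8), giving [8, 19, 8].

[8, 19, 8]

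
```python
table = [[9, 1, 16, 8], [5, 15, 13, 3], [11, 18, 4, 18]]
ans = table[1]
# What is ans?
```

table has 3 rows. Row 1 is [5, 15, 13, 3].

[5, 15, 13, 3]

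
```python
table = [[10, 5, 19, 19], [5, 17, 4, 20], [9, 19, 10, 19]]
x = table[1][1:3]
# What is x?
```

table[1] = [5, 17, 4, 20]. table[1] has length 4. The slice table[1][1:3] selects indices [1, 2] (1->17, 2->4), giving [17, 4].

[17, 4]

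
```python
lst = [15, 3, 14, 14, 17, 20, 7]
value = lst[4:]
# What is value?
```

lst has length 7. The slice lst[4:] selects indices [4, 5, 6] (4->17, 5->20, 6->7), giving [17, 20, 7].

[17, 20, 7]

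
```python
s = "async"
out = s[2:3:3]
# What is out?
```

s has length 5. The slice s[2:3:3] selects indices [2] (2->'y'), giving 'y'.

'y'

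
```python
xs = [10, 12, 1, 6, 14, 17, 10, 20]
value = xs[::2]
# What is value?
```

xs has length 8. The slice xs[::2] selects indices [0, 2, 4, 6] (0->10, 2->1, 4->14, 6->10), giving [10, 1, 14, 10].

[10, 1, 14, 10]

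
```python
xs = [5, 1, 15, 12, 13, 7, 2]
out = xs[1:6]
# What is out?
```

xs has length 7. The slice xs[1:6] selects indices [1, 2, 3, 4, 5] (1->1, 2->15, 3->12, 4->13, 5->7), giving [1, 15, 12, 13, 7].

[1, 15, 12, 13, 7]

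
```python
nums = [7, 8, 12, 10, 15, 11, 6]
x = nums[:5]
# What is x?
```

nums has length 7. The slice nums[:5] selects indices [0, 1, 2, 3, 4] (0->7, 1->8, 2->12, 3->10, 4->15), giving [7, 8, 12, 10, 15].

[7, 8, 12, 10, 15]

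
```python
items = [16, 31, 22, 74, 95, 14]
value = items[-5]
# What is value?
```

items has length 6. Negative index -5 maps to positive index 6 + (-5) = 1. items[1] = 31.

31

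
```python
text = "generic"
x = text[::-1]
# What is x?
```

text has length 7. The slice text[::-1] selects indices [6, 5, 4, 3, 2, 1, 0] (6->'c', 5->'i', 4->'r', 3->'e', 2->'n', 1->'e', 0->'g'), giving 'cireneg'.

'cireneg'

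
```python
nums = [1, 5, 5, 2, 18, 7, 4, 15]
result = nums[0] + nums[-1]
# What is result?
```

nums has length 8. nums[0] = 1.
nums has length 8. Negative index -1 maps to positive index 8 + (-1) = 7. nums[7] = 15.
Sum: 1 + 15 = 16.

16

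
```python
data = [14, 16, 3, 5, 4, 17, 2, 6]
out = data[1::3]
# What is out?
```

data has length 8. The slice data[1::3] selects indices [1, 4, 7] (1->16, 4->4, 7->6), giving [16, 4, 6].

[16, 4, 6]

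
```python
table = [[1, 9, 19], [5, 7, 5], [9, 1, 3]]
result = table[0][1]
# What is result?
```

table[0] = [1, 9, 19]. Taking column 1 of that row yields 9.

9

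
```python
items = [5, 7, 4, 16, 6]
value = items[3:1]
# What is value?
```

items has length 5. The slice items[3:1] resolves to an empty index range, so the result is [].

[]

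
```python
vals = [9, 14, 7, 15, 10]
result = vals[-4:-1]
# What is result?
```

vals has length 5. The slice vals[-4:-1] selects indices [1, 2, 3] (1->14, 2->7, 3->15), giving [14, 7, 15].

[14, 7, 15]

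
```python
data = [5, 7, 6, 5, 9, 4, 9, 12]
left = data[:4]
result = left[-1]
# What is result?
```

data has length 8. The slice data[:4] selects indices [0, 1, 2, 3] (0->5, 1->7, 2->6, 3->5), giving [5, 7, 6, 5]. So left = [5, 7, 6, 5]. Then left[-1] = 5.

5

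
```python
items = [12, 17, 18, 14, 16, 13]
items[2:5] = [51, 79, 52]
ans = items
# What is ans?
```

items starts as [12, 17, 18, 14, 16, 13] (length 6). The slice items[2:5] covers indices [2, 3, 4] with values [18, 14, 16]. Replacing that slice with [51, 79, 52] (same length) produces [12, 17, 51, 79, 52, 13].

[12, 17, 51, 79, 52, 13]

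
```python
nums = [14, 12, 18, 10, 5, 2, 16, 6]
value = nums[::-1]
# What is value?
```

nums has length 8. The slice nums[::-1] selects indices [7, 6, 5, 4, 3, 2, 1, 0] (7->6, 6->16, 5->2, 4->5, 3->10, 2->18, 1->12, 0->14), giving [6, 16, 2, 5, 10, 18, 12, 14].

[6, 16, 2, 5, 10, 18, 12, 14]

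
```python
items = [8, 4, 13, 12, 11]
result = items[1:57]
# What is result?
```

items has length 5. The slice items[1:57] selects indices [1, 2, 3, 4] (1->4, 2->13, 3->12, 4->11), giving [4, 13, 12, 11].

[4, 13, 12, 11]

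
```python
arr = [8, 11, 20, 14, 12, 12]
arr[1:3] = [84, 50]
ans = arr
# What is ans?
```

arr starts as [8, 11, 20, 14, 12, 12] (length 6). The slice arr[1:3] covers indices [1, 2] with values [11, 20]. Replacing that slice with [84, 50] (same length) produces [8, 84, 50, 14, 12, 12].

[8, 84, 50, 14, 12, 12]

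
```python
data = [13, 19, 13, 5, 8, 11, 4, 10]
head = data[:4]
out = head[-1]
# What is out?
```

data has length 8. The slice data[:4] selects indices [0, 1, 2, 3] (0->13, 1->19, 2->13, 3->5), giving [13, 19, 13, 5]. So head = [13, 19, 13, 5]. Then head[-1] = 5.

5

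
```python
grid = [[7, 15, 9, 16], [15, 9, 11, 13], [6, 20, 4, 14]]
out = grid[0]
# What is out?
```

grid has 3 rows. Row 0 is [7, 15, 9, 16].

[7, 15, 9, 16]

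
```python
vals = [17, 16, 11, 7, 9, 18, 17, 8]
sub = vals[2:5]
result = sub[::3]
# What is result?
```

vals has length 8. The slice vals[2:5] selects indices [2, 3, 4] (2->11, 3->7, 4->9), giving [11, 7, 9]. So sub = [11, 7, 9]. sub has length 3. The slice sub[::3] selects indices [0] (0->11), giving [11].

[11]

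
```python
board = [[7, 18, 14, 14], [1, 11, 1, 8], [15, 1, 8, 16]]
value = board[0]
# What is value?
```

board has 3 rows. Row 0 is [7, 18, 14, 14].

[7, 18, 14, 14]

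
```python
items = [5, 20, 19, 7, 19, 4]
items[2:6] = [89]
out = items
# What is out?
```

items starts as [5, 20, 19, 7, 19, 4] (length 6). The slice items[2:6] covers indices [2, 3, 4, 5] with values [19, 7, 19, 4]. Replacing that slice with [89] (different length) produces [5, 20, 89].

[5, 20, 89]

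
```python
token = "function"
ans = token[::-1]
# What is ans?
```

token has length 8. The slice token[::-1] selects indices [7, 6, 5, 4, 3, 2, 1, 0] (7->'n', 6->'o', 5->'i', 4->'t', 3->'c', 2->'n', 1->'u', 0->'f'), giving 'noitcnuf'.

'noitcnuf'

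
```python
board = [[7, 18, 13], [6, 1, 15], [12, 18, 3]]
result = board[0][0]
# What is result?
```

board[0] = [7, 18, 13]. Taking column 0 of that row yields 7.

7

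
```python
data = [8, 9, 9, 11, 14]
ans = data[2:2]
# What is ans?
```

data has length 5. The slice data[2:2] resolves to an empty index range, so the result is [].

[]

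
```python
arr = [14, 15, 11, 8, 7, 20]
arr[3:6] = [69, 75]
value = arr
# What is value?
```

arr starts as [14, 15, 11, 8, 7, 20] (length 6). The slice arr[3:6] covers indices [3, 4, 5] with values [8, 7, 20]. Replacing that slice with [69, 75] (different length) produces [14, 15, 11, 69, 75].

[14, 15, 11, 69, 75]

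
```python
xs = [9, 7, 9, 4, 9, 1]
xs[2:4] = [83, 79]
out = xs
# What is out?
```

xs starts as [9, 7, 9, 4, 9, 1] (length 6). The slice xs[2:4] covers indices [2, 3] with values [9, 4]. Replacing that slice with [83, 79] (same length) produces [9, 7, 83, 79, 9, 1].

[9, 7, 83, 79, 9, 1]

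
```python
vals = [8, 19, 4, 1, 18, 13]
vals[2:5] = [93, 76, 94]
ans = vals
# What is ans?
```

vals starts as [8, 19, 4, 1, 18, 13] (length 6). The slice vals[2:5] covers indices [2, 3, 4] with values [4, 1, 18]. Replacing that slice with [93, 76, 94] (same length) produces [8, 19, 93, 76, 94, 13].

[8, 19, 93, 76, 94, 13]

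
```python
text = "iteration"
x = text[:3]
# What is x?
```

text has length 9. The slice text[:3] selects indices [0, 1, 2] (0->'i', 1->'t', 2->'e'), giving 'ite'.

'ite'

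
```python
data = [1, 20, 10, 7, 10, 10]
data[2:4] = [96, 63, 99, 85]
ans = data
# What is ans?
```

data starts as [1, 20, 10, 7, 10, 10] (length 6). The slice data[2:4] covers indices [2, 3] with values [10, 7]. Replacing that slice with [96, 63, 99, 85] (different length) produces [1, 20, 96, 63, 99, 85, 10, 10].

[1, 20, 96, 63, 99, 85, 10, 10]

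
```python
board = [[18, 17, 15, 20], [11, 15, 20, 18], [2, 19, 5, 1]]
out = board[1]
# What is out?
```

board has 3 rows. Row 1 is [11, 15, 20, 18].

[11, 15, 20, 18]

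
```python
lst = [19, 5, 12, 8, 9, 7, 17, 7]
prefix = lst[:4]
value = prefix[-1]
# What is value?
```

lst has length 8. The slice lst[:4] selects indices [0, 1, 2, 3] (0->19, 1->5, 2->12, 3->8), giving [19, 5, 12, 8]. So prefix = [19, 5, 12, 8]. Then prefix[-1] = 8.

8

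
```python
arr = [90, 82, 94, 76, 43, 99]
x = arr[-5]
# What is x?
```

arr has length 6. Negative index -5 maps to positive index 6 + (-5) = 1. arr[1] = 82.

82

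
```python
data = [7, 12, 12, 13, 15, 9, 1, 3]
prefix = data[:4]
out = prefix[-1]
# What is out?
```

data has length 8. The slice data[:4] selects indices [0, 1, 2, 3] (0->7, 1->12, 2->12, 3->13), giving [7, 12, 12, 13]. So prefix = [7, 12, 12, 13]. Then prefix[-1] = 13.

13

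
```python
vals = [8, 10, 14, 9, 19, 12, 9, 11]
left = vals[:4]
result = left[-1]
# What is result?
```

vals has length 8. The slice vals[:4] selects indices [0, 1, 2, 3] (0->8, 1->10, 2->14, 3->9), giving [8, 10, 14, 9]. So left = [8, 10, 14, 9]. Then left[-1] = 9.

9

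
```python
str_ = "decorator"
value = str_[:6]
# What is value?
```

str_ has length 9. The slice str_[:6] selects indices [0, 1, 2, 3, 4, 5] (0->'d', 1->'e', 2->'c', 3->'o', 4->'r', 5->'a'), giving 'decora'.

'decora'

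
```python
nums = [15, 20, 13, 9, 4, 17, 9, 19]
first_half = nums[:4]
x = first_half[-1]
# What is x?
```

nums has length 8. The slice nums[:4] selects indices [0, 1, 2, 3] (0->15, 1->20, 2->13, 3->9), giving [15, 20, 13, 9]. So first_half = [15, 20, 13, 9]. Then first_half[-1] = 9.

9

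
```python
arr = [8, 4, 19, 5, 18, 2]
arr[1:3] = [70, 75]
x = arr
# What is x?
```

arr starts as [8, 4, 19, 5, 18, 2] (length 6). The slice arr[1:3] covers indices [1, 2] with values [4, 19]. Replacing that slice with [70, 75] (same length) produces [8, 70, 75, 5, 18, 2].

[8, 70, 75, 5, 18, 2]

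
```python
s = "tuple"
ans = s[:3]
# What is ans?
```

s has length 5. The slice s[:3] selects indices [0, 1, 2] (0->'t', 1->'u', 2->'p'), giving 'tup'.

'tup'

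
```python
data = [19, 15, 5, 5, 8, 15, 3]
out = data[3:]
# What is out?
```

data has length 7. The slice data[3:] selects indices [3, 4, 5, 6] (3->5, 4->8, 5->15, 6->3), giving [5, 8, 15, 3].

[5, 8, 15, 3]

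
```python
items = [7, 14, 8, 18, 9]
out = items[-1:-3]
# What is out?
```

items has length 5. The slice items[-1:-3] resolves to an empty index range, so the result is [].

[]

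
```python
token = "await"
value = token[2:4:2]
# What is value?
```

token has length 5. The slice token[2:4:2] selects indices [2] (2->'a'), giving 'a'.

'a'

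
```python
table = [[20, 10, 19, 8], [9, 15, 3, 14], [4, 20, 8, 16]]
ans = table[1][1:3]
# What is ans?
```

table[1] = [9, 15, 3, 14]. table[1] has length 4. The slice table[1][1:3] selects indices [1, 2] (1->15, 2->3), giving [15, 3].

[15, 3]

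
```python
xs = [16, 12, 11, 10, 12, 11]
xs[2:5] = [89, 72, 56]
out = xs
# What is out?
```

xs starts as [16, 12, 11, 10, 12, 11] (length 6). The slice xs[2:5] covers indices [2, 3, 4] with values [11, 10, 12]. Replacing that slice with [89, 72, 56] (same length) produces [16, 12, 89, 72, 56, 11].

[16, 12, 89, 72, 56, 11]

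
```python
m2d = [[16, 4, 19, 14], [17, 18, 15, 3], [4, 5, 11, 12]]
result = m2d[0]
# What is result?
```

m2d has 3 rows. Row 0 is [16, 4, 19, 14].

[16, 4, 19, 14]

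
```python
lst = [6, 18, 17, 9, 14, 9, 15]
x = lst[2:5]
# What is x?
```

lst has length 7. The slice lst[2:5] selects indices [2, 3, 4] (2->17, 3->9, 4->14), giving [17, 9, 14].

[17, 9, 14]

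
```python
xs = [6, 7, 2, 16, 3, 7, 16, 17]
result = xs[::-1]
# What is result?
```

xs has length 8. The slice xs[::-1] selects indices [7, 6, 5, 4, 3, 2, 1, 0] (7->17, 6->16, 5->7, 4->3, 3->16, 2->2, 1->7, 0->6), giving [17, 16, 7, 3, 16, 2, 7, 6].

[17, 16, 7, 3, 16, 2, 7, 6]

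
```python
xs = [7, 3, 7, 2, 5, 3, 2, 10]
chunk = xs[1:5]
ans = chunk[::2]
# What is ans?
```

xs has length 8. The slice xs[1:5] selects indices [1, 2, 3, 4] (1->3, 2->7, 3->2, 4->5), giving [3, 7, 2, 5]. So chunk = [3, 7, 2, 5]. chunk has length 4. The slice chunk[::2] selects indices [0, 2] (0->3, 2->2), giving [3, 2].

[3, 2]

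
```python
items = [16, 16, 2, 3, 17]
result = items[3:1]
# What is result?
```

items has length 5. The slice items[3:1] resolves to an empty index range, so the result is [].

[]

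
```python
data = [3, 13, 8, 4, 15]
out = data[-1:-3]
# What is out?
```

data has length 5. The slice data[-1:-3] resolves to an empty index range, so the result is [].

[]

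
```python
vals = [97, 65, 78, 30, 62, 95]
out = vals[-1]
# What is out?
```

vals has length 6. Negative index -1 maps to positive index 6 + (-1) = 5. vals[5] = 95.

95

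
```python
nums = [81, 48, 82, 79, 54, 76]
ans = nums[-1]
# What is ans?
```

nums has length 6. Negative index -1 maps to positive index 6 + (-1) = 5. nums[5] = 76.

76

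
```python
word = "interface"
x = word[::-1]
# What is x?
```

word has length 9. The slice word[::-1] selects indices [8, 7, 6, 5, 4, 3, 2, 1, 0] (8->'e', 7->'c', 6->'a', 5->'f', 4->'r', 3->'e', 2->'t', 1->'n', 0->'i'), giving 'ecafretni'.

'ecafretni'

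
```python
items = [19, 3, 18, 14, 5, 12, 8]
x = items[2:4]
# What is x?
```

items has length 7. The slice items[2:4] selects indices [2, 3] (2->18, 3->14), giving [18, 14].

[18, 14]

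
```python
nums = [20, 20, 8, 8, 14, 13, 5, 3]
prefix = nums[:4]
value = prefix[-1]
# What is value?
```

nums has length 8. The slice nums[:4] selects indices [0, 1, 2, 3] (0->20, 1->20, 2->8, 3->8), giving [20, 20, 8, 8]. So prefix = [20, 20, 8, 8]. Then prefix[-1] = 8.

8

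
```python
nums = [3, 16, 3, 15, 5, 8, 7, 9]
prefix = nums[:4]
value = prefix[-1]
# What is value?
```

nums has length 8. The slice nums[:4] selects indices [0, 1, 2, 3] (0->3, 1->16, 2->3, 3->15), giving [3, 16, 3, 15]. So prefix = [3, 16, 3, 15]. Then prefix[-1] = 15.

15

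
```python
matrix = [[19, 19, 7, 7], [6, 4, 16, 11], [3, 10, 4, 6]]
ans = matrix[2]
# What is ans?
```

matrix has 3 rows. Row 2 is [3, 10, 4, 6].

[3, 10, 4, 6]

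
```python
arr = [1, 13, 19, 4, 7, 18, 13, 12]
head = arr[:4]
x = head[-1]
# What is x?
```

arr has length 8. The slice arr[:4] selects indices [0, 1, 2, 3] (0->1, 1->13, 2->19, 3->4), giving [1, 13, 19, 4]. So head = [1, 13, 19, 4]. Then head[-1] = 4.

4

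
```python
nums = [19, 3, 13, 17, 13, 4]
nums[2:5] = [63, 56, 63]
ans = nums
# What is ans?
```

nums starts as [19, 3, 13, 17, 13, 4] (length 6). The slice nums[2:5] covers indices [2, 3, 4] with values [13, 17, 13]. Replacing that slice with [63, 56, 63] (same length) produces [19, 3, 63, 56, 63, 4].

[19, 3, 63, 56, 63, 4]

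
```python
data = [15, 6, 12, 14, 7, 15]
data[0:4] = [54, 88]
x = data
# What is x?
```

data starts as [15, 6, 12, 14, 7, 15] (length 6). The slice data[0:4] covers indices [0, 1, 2, 3] with values [15, 6, 12, 14]. Replacing that slice with [54, 88] (different length) produces [54, 88, 7, 15].

[54, 88, 7, 15]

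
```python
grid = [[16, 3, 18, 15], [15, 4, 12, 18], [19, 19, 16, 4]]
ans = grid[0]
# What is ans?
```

grid has 3 rows. Row 0 is [16, 3, 18, 15].

[16, 3, 18, 15]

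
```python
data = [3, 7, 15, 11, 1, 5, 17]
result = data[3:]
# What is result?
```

data has length 7. The slice data[3:] selects indices [3, 4, 5, 6] (3->11, 4->1, 5->5, 6->17), giving [11, 1, 5, 17].

[11, 1, 5, 17]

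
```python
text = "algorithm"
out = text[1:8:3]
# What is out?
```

text has length 9. The slice text[1:8:3] selects indices [1, 4, 7] (1->'l', 4->'r', 7->'h'), giving 'lrh'.

'lrh'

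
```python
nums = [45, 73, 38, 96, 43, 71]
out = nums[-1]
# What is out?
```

nums has length 6. Negative index -1 maps to positive index 6 + (-1) = 5. nums[5] = 71.

71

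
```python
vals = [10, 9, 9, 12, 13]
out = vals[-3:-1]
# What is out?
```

vals has length 5. The slice vals[-3:-1] selects indices [2, 3] (2->9, 3->12), giving [9, 12].

[9, 12]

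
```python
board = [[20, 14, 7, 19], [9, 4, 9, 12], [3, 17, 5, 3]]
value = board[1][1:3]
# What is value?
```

board[1] = [9, 4, 9, 12]. board[1] has length 4. The slice board[1][1:3] selects indices [1, 2] (1->4, 2->9), giving [4, 9].

[4, 9]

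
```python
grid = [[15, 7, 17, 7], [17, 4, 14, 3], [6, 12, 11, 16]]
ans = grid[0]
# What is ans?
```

grid has 3 rows. Row 0 is [15, 7, 17, 7].

[15, 7, 17, 7]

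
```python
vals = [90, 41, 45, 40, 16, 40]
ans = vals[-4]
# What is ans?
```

vals has length 6. Negative index -4 maps to positive index 6 + (-4) = 2. vals[2] = 45.

45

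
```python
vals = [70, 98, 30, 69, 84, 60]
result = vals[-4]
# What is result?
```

vals has length 6. Negative index -4 maps to positive index 6 + (-4) = 2. vals[2] = 30.

30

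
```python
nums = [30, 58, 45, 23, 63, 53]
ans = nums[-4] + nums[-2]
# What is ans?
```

nums has length 6. Negative index -4 maps to positive index 6 + (-4) = 2. nums[2] = 45.
nums has length 6. Negative index -2 maps to positive index 6 + (-2) = 4. nums[4] = 63.
Sum: 45 + 63 = 108.

108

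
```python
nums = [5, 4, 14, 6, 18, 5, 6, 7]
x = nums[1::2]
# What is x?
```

nums has length 8. The slice nums[1::2] selects indices [1, 3, 5, 7] (1->4, 3->6, 5->5, 7->7), giving [4, 6, 5, 7].

[4, 6, 5, 7]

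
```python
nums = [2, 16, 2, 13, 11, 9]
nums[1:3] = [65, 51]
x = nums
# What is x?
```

nums starts as [2, 16, 2, 13, 11, 9] (length 6). The slice nums[1:3] covers indices [1, 2] with values [16, 2]. Replacing that slice with [65, 51] (same length) produces [2, 65, 51, 13, 11, 9].

[2, 65, 51, 13, 11, 9]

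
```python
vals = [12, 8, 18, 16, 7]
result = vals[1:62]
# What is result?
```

vals has length 5. The slice vals[1:62] selects indices [1, 2, 3, 4] (1->8, 2->18, 3->16, 4->7), giving [8, 18, 16, 7].

[8, 18, 16, 7]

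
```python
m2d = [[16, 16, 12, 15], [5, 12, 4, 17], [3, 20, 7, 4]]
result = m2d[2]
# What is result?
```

m2d has 3 rows. Row 2 is [3, 20, 7, 4].

[3, 20, 7, 4]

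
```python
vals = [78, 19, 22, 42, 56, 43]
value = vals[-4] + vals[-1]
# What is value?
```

vals has length 6. Negative index -4 maps to positive index 6 + (-4) = 2. vals[2] = 22.
vals has length 6. Negative index -1 maps to positive index 6 + (-1) = 5. vals[5] = 43.
Sum: 22 + 43 = 65.

65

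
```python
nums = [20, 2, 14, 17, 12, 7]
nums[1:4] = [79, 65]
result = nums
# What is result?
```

nums starts as [20, 2, 14, 17, 12, 7] (length 6). The slice nums[1:4] covers indices [1, 2, 3] with values [2, 14, 17]. Replacing that slice with [79, 65] (different length) produces [20, 79, 65, 12, 7].

[20, 79, 65, 12, 7]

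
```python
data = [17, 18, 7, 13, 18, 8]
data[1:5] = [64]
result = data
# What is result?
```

data starts as [17, 18, 7, 13, 18, 8] (length 6). The slice data[1:5] covers indices [1, 2, 3, 4] with values [18, 7, 13, 18]. Replacing that slice with [64] (different length) produces [17, 64, 8].

[17, 64, 8]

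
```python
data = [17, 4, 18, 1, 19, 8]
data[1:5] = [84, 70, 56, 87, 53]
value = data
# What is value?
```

data starts as [17, 4, 18, 1, 19, 8] (length 6). The slice data[1:5] covers indices [1, 2, 3, 4] with values [4, 18, 1, 19]. Replacing that slice with [84, 70, 56, 87, 53] (different length) produces [17, 84, 70, 56, 87, 53, 8].

[17, 84, 70, 56, 87, 53, 8]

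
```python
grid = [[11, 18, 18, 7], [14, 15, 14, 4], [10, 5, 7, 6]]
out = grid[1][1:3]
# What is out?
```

grid[1] = [14, 15, 14, 4]. grid[1] has length 4. The slice grid[1][1:3] selects indices [1, 2] (1->15, 2->14), giving [15, 14].

[15, 14]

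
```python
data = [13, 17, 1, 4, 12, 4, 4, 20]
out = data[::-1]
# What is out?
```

data has length 8. The slice data[::-1] selects indices [7, 6, 5, 4, 3, 2, 1, 0] (7->20, 6->4, 5->4, 4->12, 3->4, 2->1, 1->17, 0->13), giving [20, 4, 4, 12, 4, 1, 17, 13].

[20, 4, 4, 12, 4, 1, 17, 13]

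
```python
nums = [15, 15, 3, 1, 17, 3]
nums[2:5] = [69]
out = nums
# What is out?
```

nums starts as [15, 15, 3, 1, 17, 3] (length 6). The slice nums[2:5] covers indices [2, 3, 4] with values [3, 1, 17]. Replacing that slice with [69] (different length) produces [15, 15, 69, 3].

[15, 15, 69, 3]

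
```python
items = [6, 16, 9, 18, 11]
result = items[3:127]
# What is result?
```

items has length 5. The slice items[3:127] selects indices [3, 4] (3->18, 4->11), giving [18, 11].

[18, 11]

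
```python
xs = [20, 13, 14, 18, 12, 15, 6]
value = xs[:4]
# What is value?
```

xs has length 7. The slice xs[:4] selects indices [0, 1, 2, 3] (0->20, 1->13, 2->14, 3->18), giving [20, 13, 14, 18].

[20, 13, 14, 18]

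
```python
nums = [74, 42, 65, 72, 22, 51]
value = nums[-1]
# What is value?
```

nums has length 6. Negative index -1 maps to positive index 6 + (-1) = 5. nums[5] = 51.

51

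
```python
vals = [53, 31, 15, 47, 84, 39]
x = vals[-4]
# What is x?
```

vals has length 6. Negative index -4 maps to positive index 6 + (-4) = 2. vals[2] = 15.

15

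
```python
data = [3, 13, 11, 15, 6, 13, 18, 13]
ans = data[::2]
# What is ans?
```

data has length 8. The slice data[::2] selects indices [0, 2, 4, 6] (0->3, 2->11, 4->6, 6->18), giving [3, 11, 6, 18].

[3, 11, 6, 18]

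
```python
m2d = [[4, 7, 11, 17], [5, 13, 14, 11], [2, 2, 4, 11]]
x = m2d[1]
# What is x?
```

m2d has 3 rows. Row 1 is [5, 13, 14, 11].

[5, 13, 14, 11]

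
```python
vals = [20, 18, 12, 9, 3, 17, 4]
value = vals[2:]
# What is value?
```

vals has length 7. The slice vals[2:] selects indices [2, 3, 4, 5, 6] (2->12, 3->9, 4->3, 5->17, 6->4), giving [12, 9, 3, 17, 4].

[12, 9, 3, 17, 4]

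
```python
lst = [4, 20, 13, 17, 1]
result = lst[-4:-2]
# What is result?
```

lst has length 5. The slice lst[-4:-2] selects indices [1, 2] (1->20, 2->13), giving [20, 13].

[20, 13]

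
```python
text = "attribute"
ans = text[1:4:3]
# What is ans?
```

text has length 9. The slice text[1:4:3] selects indices [1] (1->'t'), giving 't'.

't'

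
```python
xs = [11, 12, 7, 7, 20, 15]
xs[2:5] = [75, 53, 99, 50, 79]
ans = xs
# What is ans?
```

xs starts as [11, 12, 7, 7, 20, 15] (length 6). The slice xs[2:5] covers indices [2, 3, 4] with values [7, 7, 20]. Replacing that slice with [75, 53, 99, 50, 79] (different length) produces [11, 12, 75, 53, 99, 50, 79, 15].

[11, 12, 75, 53, 99, 50, 79, 15]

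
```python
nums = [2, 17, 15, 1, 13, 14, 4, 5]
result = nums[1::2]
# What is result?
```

nums has length 8. The slice nums[1::2] selects indices [1, 3, 5, 7] (1->17, 3->1, 5->14, 7->5), giving [17, 1, 14, 5].

[17, 1, 14, 5]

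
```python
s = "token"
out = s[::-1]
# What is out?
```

s has length 5. The slice s[::-1] selects indices [4, 3, 2, 1, 0] (4->'n', 3->'e', 2->'k', 1->'o', 0->'t'), giving 'nekot'.

'nekot'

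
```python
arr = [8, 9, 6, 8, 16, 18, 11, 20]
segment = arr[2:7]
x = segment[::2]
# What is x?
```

arr has length 8. The slice arr[2:7] selects indices [2, 3, 4, 5, 6] (2->6, 3->8, 4->16, 5->18, 6->11), giving [6, 8, 16, 18, 11]. So segment = [6, 8, 16, 18, 11]. segment has length 5. The slice segment[::2] selects indices [0, 2, 4] (0->6, 2->16, 4->11), giving [6, 16, 11].

[6, 16, 11]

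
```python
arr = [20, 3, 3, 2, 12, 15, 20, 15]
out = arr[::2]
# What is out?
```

arr has length 8. The slice arr[::2] selects indices [0, 2, 4, 6] (0->20, 2->3, 4->12, 6->20), giving [20, 3, 12, 20].

[20, 3, 12, 20]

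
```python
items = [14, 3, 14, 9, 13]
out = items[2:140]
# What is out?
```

items has length 5. The slice items[2:140] selects indices [2, 3, 4] (2->14, 3->9, 4->13), giving [14, 9, 13].

[14, 9, 13]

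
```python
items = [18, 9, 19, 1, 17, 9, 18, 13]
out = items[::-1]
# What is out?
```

items has length 8. The slice items[::-1] selects indices [7, 6, 5, 4, 3, 2, 1, 0] (7->13, 6->18, 5->9, 4->17, 3->1, 2->19, 1->9, 0->18), giving [13, 18, 9, 17, 1, 19, 9, 18].

[13, 18, 9, 17, 1, 19, 9, 18]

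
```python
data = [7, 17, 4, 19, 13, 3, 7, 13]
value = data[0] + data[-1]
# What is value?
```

data has length 8. data[0] = 7.
data has length 8. Negative index -1 maps to positive index 8 + (-1) = 7. data[7] = 13.
Sum: 7 + 13 = 20.

20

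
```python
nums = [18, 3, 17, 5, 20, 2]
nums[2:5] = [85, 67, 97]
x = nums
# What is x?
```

nums starts as [18, 3, 17, 5, 20, 2] (length 6). The slice nums[2:5] covers indices [2, 3, 4] with values [17, 5, 20]. Replacing that slice with [85, 67, 97] (same length) produces [18, 3, 85, 67, 97, 2].

[18, 3, 85, 67, 97, 2]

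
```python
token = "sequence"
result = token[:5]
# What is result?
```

token has length 8. The slice token[:5] selects indices [0, 1, 2, 3, 4] (0->'s', 1->'e', 2->'q', 3->'u', 4->'e'), giving 'seque'.

'seque'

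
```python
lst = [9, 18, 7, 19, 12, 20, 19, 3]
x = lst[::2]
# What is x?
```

lst has length 8. The slice lst[::2] selects indices [0, 2, 4, 6] (0->9, 2->7, 4->12, 6->19), giving [9, 7, 12, 19].

[9, 7, 12, 19]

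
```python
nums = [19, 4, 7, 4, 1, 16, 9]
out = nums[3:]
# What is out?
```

nums has length 7. The slice nums[3:] selects indices [3, 4, 5, 6] (3->4, 4->1, 5->16, 6->9), giving [4, 1, 16, 9].

[4, 1, 16, 9]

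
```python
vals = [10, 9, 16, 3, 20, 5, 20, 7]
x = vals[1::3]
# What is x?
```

vals has length 8. The slice vals[1::3] selects indices [1, 4, 7] (1->9, 4->20, 7->7), giving [9, 20, 7].

[9, 20, 7]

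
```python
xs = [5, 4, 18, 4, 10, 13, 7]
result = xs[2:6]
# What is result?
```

xs has length 7. The slice xs[2:6] selects indices [2, 3, 4, 5] (2->18, 3->4, 4->10, 5->13), giving [18, 4, 10, 13].

[18, 4, 10, 13]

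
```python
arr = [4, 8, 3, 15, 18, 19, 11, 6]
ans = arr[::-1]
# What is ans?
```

arr has length 8. The slice arr[::-1] selects indices [7, 6, 5, 4, 3, 2, 1, 0] (7->6, 6->11, 5->19, 4->18, 3->15, 2->3, 1->8, 0->4), giving [6, 11, 19, 18, 15, 3, 8, 4].

[6, 11, 19, 18, 15, 3, 8, 4]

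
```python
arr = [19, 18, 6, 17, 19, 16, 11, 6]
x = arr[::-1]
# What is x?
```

arr has length 8. The slice arr[::-1] selects indices [7, 6, 5, 4, 3, 2, 1, 0] (7->6, 6->11, 5->16, 4->19, 3->17, 2->6, 1->18, 0->19), giving [6, 11, 16, 19, 17, 6, 18, 19].

[6, 11, 16, 19, 17, 6, 18, 19]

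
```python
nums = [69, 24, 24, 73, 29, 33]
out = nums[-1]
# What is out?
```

nums has length 6. Negative index -1 maps to positive index 6 + (-1) = 5. nums[5] = 33.

33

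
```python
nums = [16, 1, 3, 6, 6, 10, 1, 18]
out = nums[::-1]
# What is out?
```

nums has length 8. The slice nums[::-1] selects indices [7, 6, 5, 4, 3, 2, 1, 0] (7->18, 6->1, 5->10, 4->6, 3->6, 2->3, 1->1, 0->16), giving [18, 1, 10, 6, 6, 3, 1, 16].

[18, 1, 10, 6, 6, 3, 1, 16]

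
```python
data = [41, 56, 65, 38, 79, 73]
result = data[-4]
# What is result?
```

data has length 6. Negative index -4 maps to positive index 6 + (-4) = 2. data[2] = 65.

65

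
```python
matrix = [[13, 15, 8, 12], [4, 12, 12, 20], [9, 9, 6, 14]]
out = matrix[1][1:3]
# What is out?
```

matrix[1] = [4, 12, 12, 20]. matrix[1] has length 4. The slice matrix[1][1:3] selects indices [1, 2] (1->12, 2->12), giving [12, 12].

[12, 12]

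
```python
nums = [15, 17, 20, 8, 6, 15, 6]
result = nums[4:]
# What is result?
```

nums has length 7. The slice nums[4:] selects indices [4, 5, 6] (4->6, 5->15, 6->6), giving [6, 15, 6].

[6, 15, 6]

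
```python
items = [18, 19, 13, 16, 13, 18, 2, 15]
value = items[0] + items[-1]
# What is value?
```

items has length 8. items[0] = 18.
items has length 8. Negative index -1 maps to positive index 8 + (-1) = 7. items[7] = 15.
Sum: 18 + 15 = 33.

33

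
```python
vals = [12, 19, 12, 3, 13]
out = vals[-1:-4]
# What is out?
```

vals has length 5. The slice vals[-1:-4] resolves to an empty index range, so the result is [].

[]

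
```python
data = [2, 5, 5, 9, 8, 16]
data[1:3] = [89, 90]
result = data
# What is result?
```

data starts as [2, 5, 5, 9, 8, 16] (length 6). The slice data[1:3] covers indices [1, 2] with values [5, 5]. Replacing that slice with [89, 90] (same length) produces [2, 89, 90, 9, 8, 16].

[2, 89, 90, 9, 8, 16]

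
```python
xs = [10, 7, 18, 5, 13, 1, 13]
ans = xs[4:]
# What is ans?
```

xs has length 7. The slice xs[4:] selects indices [4, 5, 6] (4->13, 5->1, 6->13), giving [13, 1, 13].

[13, 1, 13]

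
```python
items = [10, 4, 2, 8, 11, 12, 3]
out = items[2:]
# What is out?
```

items has length 7. The slice items[2:] selects indices [2, 3, 4, 5, 6] (2->2, 3->8, 4->11, 5->12, 6->3), giving [2, 8, 11, 12, 3].

[2, 8, 11, 12, 3]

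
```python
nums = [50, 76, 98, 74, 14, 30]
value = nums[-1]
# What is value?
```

nums has length 6. Negative index -1 maps to positive index 6 + (-1) = 5. nums[5] = 30.

30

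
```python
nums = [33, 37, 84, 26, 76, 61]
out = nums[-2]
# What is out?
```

nums has length 6. Negative index -2 maps to positive index 6 + (-2) = 4. nums[4] = 76.

76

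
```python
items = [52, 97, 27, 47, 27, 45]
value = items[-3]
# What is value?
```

items has length 6. Negative index -3 maps to positive index 6 + (-3) = 3. items[3] = 47.

47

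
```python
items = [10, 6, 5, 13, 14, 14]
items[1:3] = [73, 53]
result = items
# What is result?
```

items starts as [10, 6, 5, 13, 14, 14] (length 6). The slice items[1:3] covers indices [1, 2] with values [6, 5]. Replacing that slice with [73, 53] (same length) produces [10, 73, 53, 13, 14, 14].

[10, 73, 53, 13, 14, 14]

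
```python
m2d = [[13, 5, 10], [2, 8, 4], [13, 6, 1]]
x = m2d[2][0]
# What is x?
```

m2d[2] = [13, 6, 1]. Taking column 0 of that row yields 13.

13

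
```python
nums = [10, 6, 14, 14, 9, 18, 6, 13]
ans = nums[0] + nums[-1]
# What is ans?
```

nums has length 8. nums[0] = 10.
nums has length 8. Negative index -1 maps to positive index 8 + (-1) = 7. nums[7] = 13.
Sum: 10 + 13 = 23.

23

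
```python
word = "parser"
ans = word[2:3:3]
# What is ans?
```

word has length 6. The slice word[2:3:3] selects indices [2] (2->'r'), giving 'r'.

'r'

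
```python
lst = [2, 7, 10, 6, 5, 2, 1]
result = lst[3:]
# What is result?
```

lst has length 7. The slice lst[3:] selects indices [3, 4, 5, 6] (3->6, 4->5, 5->2, 6->1), giving [6, 5, 2, 1].

[6, 5, 2, 1]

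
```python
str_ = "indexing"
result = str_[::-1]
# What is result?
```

str_ has length 8. The slice str_[::-1] selects indices [7, 6, 5, 4, 3, 2, 1, 0] (7->'g', 6->'n', 5->'i', 4->'x', 3->'e', 2->'d', 1->'n', 0->'i'), giving 'gnixedni'.

'gnixedni'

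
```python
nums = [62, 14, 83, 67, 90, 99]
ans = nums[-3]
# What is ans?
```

nums has length 6. Negative index -3 maps to positive index 6 + (-3) = 3. nums[3] = 67.

67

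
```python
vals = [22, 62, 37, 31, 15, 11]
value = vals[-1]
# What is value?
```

vals has length 6. Negative index -1 maps to positive index 6 + (-1) = 5. vals[5] = 11.

11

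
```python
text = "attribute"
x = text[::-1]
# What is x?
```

text has length 9. The slice text[::-1] selects indices [8, 7, 6, 5, 4, 3, 2, 1, 0] (8->'e', 7->'t', 6->'u', 5->'b', 4->'i', 3->'r', 2->'t', 1->'t', 0->'a'), giving 'etubirtta'.

'etubirtta'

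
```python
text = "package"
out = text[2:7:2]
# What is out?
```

text has length 7. The slice text[2:7:2] selects indices [2, 4, 6] (2->'c', 4->'a', 6->'e'), giving 'cae'.

'cae'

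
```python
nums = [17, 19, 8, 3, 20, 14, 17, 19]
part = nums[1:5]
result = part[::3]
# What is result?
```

nums has length 8. The slice nums[1:5] selects indices [1, 2, 3, 4] (1->19, 2->8, 3->3, 4->20), giving [19, 8, 3, 20]. So part = [19, 8, 3, 20]. part has length 4. The slice part[::3] selects indices [0, 3] (0->19, 3->20), giving [19, 20].

[19, 20]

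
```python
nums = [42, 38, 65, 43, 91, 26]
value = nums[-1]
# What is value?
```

nums has length 6. Negative index -1 maps to positive index 6 + (-1) = 5. nums[5] = 26.

26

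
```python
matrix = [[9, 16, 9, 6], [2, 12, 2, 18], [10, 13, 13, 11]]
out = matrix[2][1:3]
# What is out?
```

matrix[2] = [10, 13, 13, 11]. matrix[2] has length 4. The slice matrix[2][1:3] selects indices [1, 2] (1->13, 2->13), giving [13, 13].

[13, 13]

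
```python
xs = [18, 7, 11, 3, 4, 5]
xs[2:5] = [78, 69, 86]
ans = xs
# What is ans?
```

xs starts as [18, 7, 11, 3, 4, 5] (length 6). The slice xs[2:5] covers indices [2, 3, 4] with values [11, 3, 4]. Replacing that slice with [78, 69, 86] (same length) produces [18, 7, 78, 69, 86, 5].

[18, 7, 78, 69, 86, 5]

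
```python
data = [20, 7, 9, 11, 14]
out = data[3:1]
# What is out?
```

data has length 5. The slice data[3:1] resolves to an empty index range, so the result is [].

[]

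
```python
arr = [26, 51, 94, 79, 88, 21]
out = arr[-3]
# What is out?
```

arr has length 6. Negative index -3 maps to positive index 6 + (-3) = 3. arr[3] = 79.

79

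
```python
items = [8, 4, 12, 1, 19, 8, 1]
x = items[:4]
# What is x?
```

items has length 7. The slice items[:4] selects indices [0, 1, 2, 3] (0->8, 1->4, 2->12, 3->1), giving [8, 4, 12, 1].

[8, 4, 12, 1]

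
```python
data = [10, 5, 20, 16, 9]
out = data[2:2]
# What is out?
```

data has length 5. The slice data[2:2] resolves to an empty index range, so the result is [].

[]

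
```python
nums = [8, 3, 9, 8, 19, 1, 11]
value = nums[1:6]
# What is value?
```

nums has length 7. The slice nums[1:6] selects indices [1, 2, 3, 4, 5] (1->3, 2->9, 3->8, 4->19, 5->1), giving [3, 9, 8, 19, 1].

[3, 9, 8, 19, 1]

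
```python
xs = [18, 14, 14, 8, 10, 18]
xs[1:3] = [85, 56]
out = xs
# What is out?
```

xs starts as [18, 14, 14, 8, 10, 18] (length 6). The slice xs[1:3] covers indices [1, 2] with values [14, 14]. Replacing that slice with [85, 56] (same length) produces [18, 85, 56, 8, 10, 18].

[18, 85, 56, 8, 10, 18]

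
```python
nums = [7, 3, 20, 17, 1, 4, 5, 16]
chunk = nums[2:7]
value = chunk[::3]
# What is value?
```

nums has length 8. The slice nums[2:7] selects indices [2, 3, 4, 5, 6] (2->20, 3->17, 4->1, 5->4, 6->5), giving [20, 17, 1, 4, 5]. So chunk = [20, 17, 1, 4, 5]. chunk has length 5. The slice chunk[::3] selects indices [0, 3] (0->20, 3->4), giving [20, 4].

[20, 4]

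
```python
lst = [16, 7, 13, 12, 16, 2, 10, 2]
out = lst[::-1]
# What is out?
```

lst has length 8. The slice lst[::-1] selects indices [7, 6, 5, 4, 3, 2, 1, 0] (7->2, 6->10, 5->2, 4->16, 3->12, 2->13, 1->7, 0->16), giving [2, 10, 2, 16, 12, 13, 7, 16].

[2, 10, 2, 16, 12, 13, 7, 16]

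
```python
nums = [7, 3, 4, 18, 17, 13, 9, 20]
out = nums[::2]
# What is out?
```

nums has length 8. The slice nums[::2] selects indices [0, 2, 4, 6] (0->7, 2->4, 4->17, 6->9), giving [7, 4, 17, 9].

[7, 4, 17, 9]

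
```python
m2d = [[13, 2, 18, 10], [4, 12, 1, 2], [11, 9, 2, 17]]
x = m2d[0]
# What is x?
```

m2d has 3 rows. Row 0 is [13, 2, 18, 10].

[13, 2, 18, 10]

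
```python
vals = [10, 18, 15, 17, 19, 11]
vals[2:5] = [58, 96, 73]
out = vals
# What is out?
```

vals starts as [10, 18, 15, 17, 19, 11] (length 6). The slice vals[2:5] covers indices [2, 3, 4] with values [15, 17, 19]. Replacing that slice with [58, 96, 73] (same length) produces [10, 18, 58, 96, 73, 11].

[10, 18, 58, 96, 73, 11]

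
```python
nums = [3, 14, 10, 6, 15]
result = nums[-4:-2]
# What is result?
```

nums has length 5. The slice nums[-4:-2] selects indices [1, 2] (1->14, 2->10), giving [14, 10].

[14, 10]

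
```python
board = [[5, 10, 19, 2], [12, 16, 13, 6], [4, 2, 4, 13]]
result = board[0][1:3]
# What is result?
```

board[0] = [5, 10, 19, 2]. board[0] has length 4. The slice board[0][1:3] selects indices [1, 2] (1->10, 2->19), giving [10, 19].

[10, 19]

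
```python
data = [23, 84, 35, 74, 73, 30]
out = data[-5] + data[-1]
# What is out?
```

data has length 6. Negative index -5 maps to positive index 6 + (-5) = 1. data[1] = 84.
data has length 6. Negative index -1 maps to positive index 6 + (-1) = 5. data[5] = 30.
Sum: 84 + 30 = 114.

114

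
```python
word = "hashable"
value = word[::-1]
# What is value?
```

word has length 8. The slice word[::-1] selects indices [7, 6, 5, 4, 3, 2, 1, 0] (7->'e', 6->'l', 5->'b', 4->'a', 3->'h', 2->'s', 1->'a', 0->'h'), giving 'elbahsah'.

'elbahsah'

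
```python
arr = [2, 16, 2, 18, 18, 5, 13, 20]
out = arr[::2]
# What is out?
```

arr has length 8. The slice arr[::2] selects indices [0, 2, 4, 6] (0->2, 2->2, 4->18, 6->13), giving [2, 2, 18, 13].

[2, 2, 18, 13]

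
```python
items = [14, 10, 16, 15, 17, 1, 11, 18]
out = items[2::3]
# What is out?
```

items has length 8. The slice items[2::3] selects indices [2, 5] (2->16, 5->1), giving [16, 1].

[16, 1]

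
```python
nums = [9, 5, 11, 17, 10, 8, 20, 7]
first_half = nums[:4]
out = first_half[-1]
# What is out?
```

nums has length 8. The slice nums[:4] selects indices [0, 1, 2, 3] (0->9, 1->5, 2->11, 3->17), giving [9, 5, 11, 17]. So first_half = [9, 5, 11, 17]. Then first_half[-1] = 17.

17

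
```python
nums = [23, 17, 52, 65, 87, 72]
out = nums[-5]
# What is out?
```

nums has length 6. Negative index -5 maps to positive index 6 + (-5) = 1. nums[1] = 17.

17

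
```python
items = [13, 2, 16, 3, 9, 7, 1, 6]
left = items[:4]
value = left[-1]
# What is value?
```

items has length 8. The slice items[:4] selects indices [0, 1, 2, 3] (0->13, 1->2, 2->16, 3->3), giving [13, 2, 16, 3]. So left = [13, 2, 16, 3]. Then left[-1] = 3.

3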